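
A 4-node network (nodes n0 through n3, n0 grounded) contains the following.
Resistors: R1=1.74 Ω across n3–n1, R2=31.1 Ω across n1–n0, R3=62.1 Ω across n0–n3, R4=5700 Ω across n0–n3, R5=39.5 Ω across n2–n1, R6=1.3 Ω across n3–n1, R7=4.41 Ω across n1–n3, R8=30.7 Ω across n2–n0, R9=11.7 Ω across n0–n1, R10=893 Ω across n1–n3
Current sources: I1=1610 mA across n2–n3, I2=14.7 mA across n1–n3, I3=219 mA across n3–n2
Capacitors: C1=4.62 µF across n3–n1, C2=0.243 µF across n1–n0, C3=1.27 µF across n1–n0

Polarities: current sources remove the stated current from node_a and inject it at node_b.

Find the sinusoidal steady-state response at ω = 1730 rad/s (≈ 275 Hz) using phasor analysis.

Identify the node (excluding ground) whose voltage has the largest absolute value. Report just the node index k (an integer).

MNA unknowns: 3 node voltages V₁..V_3
R1: Y=0.5747+0.000j on G[3,1]
I1: z[2]−=1.61, z[3]+=1.61
R2: Y=0.03215+0.000j on G[1,0]
C1: Y=0.000+0.007993j on G[3,1]
R3: Y=0.01610+0.000j on G[0,3]
R4: Y=0.0001754+0.000j on G[0,3]
R5: Y=0.02532+0.000j on G[2,1]
R6: Y=0.7692+0.000j on G[3,1]
C2: Y=0.000+0.0004204j on G[1,0]
R7: Y=0.2268+0.000j on G[1,3]
C3: Y=0.000+0.002197j on G[1,0]
R8: Y=0.03257+0.000j on G[2,0]
R9: Y=0.08547+0.000j on G[0,1]
R10: Y=0.001120+0.000j on G[1,3]
I2: z[1]−=0.0147, z[3]+=0.0147
I3: z[3]−=0.219, z[2]+=0.219
solve → V1=5.190-0.09134j, V2=-21.76-0.03995j, V3=6.022-0.09459j

2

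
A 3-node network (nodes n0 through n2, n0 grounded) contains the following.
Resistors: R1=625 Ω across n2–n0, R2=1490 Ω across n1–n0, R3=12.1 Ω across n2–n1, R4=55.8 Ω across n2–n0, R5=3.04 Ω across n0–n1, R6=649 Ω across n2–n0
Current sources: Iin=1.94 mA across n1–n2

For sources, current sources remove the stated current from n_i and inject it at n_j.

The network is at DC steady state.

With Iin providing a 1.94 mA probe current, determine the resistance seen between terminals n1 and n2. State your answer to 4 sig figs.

Apply KCL at each of the 2 non-ground nodes and solve the resulting linear system.
Node n1: branches {R2, R3, R5, Iin} → V_1 = -0.001137
Node n2: branches {R1, R3, R4, R6, Iin} → V_2 = 0.01780

R_eq = 9.762 Ω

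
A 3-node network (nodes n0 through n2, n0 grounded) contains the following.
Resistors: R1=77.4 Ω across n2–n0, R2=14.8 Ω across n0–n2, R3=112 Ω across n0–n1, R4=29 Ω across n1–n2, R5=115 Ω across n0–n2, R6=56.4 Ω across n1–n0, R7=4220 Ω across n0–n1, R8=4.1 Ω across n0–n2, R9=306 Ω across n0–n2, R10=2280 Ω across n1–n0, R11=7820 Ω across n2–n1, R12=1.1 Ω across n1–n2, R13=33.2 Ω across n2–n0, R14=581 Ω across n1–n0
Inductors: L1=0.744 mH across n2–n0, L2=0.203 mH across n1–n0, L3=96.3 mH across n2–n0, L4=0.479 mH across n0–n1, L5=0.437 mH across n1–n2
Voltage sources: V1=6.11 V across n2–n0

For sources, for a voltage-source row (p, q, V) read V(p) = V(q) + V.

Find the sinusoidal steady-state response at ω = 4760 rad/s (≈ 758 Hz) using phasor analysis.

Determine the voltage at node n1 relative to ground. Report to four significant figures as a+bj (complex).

MNA unknowns: 2 node voltages V₁..V_2 plus 1 source current (V1)
R1: Y=0.01292+0.000j on G[2,0]
L1: Y=0.000-0.2824j on G[2,0]
R2: Y=0.06757+0.000j on G[0,2]
R3: Y=0.008929+0.000j on G[0,1]
R4: Y=0.03448+0.000j on G[1,2]
R5: Y=0.008696+0.000j on G[0,2]
L2: Y=0.000-1.035j on G[1,0]
R6: Y=0.01773+0.000j on G[1,0]
R7: Y=0.0002370+0.000j on G[0,1]
L3: Y=0.000-0.002182j on G[2,0]
R8: Y=0.2439+0.000j on G[0,2]
L4: Y=0.000-0.4386j on G[0,1]
R9: Y=0.003268+0.000j on G[0,2]
R10: Y=0.0004386+0.000j on G[1,0]
R11: Y=0.0001279+0.000j on G[2,1]
R12: Y=0.9091+0.000j on G[1,2]
R13: Y=0.03012+0.000j on G[2,0]
R14: Y=0.001721+0.000j on G[1,0]
L5: Y=0.000-0.4807j on G[1,2]
V1: row V2−V0=6.11, i_V1 at 2,0
solve → V1=2.382+1.765j, V2=6.110+0.000j
aux → i_V1=-4.909+5.197j

2.382+1.765j V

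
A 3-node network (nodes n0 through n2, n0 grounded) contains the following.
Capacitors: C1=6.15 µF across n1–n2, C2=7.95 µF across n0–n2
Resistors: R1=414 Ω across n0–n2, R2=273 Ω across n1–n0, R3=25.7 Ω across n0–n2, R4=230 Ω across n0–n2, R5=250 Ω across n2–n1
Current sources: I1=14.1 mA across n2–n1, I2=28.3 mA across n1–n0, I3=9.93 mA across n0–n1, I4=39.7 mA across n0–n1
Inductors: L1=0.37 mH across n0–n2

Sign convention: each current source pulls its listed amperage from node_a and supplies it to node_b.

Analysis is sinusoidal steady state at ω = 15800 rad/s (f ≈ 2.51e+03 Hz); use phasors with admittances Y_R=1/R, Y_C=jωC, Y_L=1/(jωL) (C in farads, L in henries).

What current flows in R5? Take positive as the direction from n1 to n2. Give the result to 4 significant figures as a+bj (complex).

Element admittances at ω=15800 rad/s:
  Y(C1) = 0.000+0.09717j S between n1,n2
  Y(R1) = 0.002415+0.000j S between n0,n2
  Y(R2) = 0.003663+0.000j S between n1,n0
  Y(R3) = 0.03891+0.000j S between n0,n2
  I1: injects 0.0141 A into n1 (from n2)
  I2: injects 0.0283 A into n0 (from n1)
  Y(R4) = 0.004348+0.000j S between n0,n2
  Y(L1) = 0.000-0.1711j S between n0,n2
  Y(R5) = 0.004000+0.000j S between n2,n1
  I3: injects 0.00993 A into n1 (from n0)
  Y(C2) = 0.000+0.1256j S between n0,n2
  I4: injects 0.0397 A into n1 (from n0)
Assemble and solve the 2×2 MNA system:
  V(n1)=0.2393-0.1258j  V(n2)=0.2200+0.2290j

7.739e-05-0.001419j A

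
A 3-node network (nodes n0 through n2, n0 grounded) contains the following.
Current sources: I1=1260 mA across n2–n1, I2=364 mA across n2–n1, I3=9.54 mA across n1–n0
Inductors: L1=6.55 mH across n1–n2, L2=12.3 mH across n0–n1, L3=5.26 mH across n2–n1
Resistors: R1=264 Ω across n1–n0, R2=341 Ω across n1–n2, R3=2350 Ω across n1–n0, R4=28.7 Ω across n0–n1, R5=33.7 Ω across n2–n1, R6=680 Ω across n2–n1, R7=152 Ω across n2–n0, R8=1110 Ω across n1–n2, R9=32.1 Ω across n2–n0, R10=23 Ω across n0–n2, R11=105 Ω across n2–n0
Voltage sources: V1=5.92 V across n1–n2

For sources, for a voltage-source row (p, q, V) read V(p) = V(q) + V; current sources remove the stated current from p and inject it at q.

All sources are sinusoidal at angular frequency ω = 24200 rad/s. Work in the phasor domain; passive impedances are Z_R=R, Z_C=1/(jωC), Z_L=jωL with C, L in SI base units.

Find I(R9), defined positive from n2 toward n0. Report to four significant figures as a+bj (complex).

-0.05787+0.003276j A

Apply KCL at each of the 2 non-ground nodes and solve the resulting linear system.
Node n1: branches {I1, L1, R1, R2, I2, R3, R4, I3, R5, L2, L3, R6, R8, V1} → V_1 = 4.062+0.1052j
Node n2: branches {I1, L1, R2, I2, R5, L3, R6, R7, R8, R9, R10, R11, V1} → V_2 = -1.858+0.1052j
Source currents: i(V1)=1.248+0.09340j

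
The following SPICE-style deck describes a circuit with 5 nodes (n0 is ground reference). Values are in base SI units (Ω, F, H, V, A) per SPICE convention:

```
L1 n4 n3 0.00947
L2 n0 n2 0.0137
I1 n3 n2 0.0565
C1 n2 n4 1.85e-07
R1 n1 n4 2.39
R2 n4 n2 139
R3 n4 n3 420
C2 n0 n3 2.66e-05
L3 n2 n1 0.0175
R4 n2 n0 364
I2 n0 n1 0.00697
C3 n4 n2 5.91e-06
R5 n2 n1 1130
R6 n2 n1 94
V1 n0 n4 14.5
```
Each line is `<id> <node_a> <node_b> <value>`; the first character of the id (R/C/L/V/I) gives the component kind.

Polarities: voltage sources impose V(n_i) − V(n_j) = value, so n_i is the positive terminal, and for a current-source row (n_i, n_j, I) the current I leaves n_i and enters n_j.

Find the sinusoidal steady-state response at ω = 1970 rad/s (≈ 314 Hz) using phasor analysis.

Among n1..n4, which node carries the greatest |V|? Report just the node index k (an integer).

Element admittances at ω=1970 rad/s:
  Y(L1) = 0.000-0.05360j S between n4,n3
  Y(L2) = 0.000-0.03705j S between n0,n2
  I1: injects 0.0565 A into n2 (from n3)
  Y(C1) = 0.000+0.0003644j S between n2,n4
  Y(R1) = 0.4184+0.000j S between n1,n4
  Y(R2) = 0.007194+0.000j S between n4,n2
  Y(R3) = 0.002381+0.000j S between n4,n3
  Y(C2) = 0.000+0.05240j S between n0,n3
  Y(L3) = 0.000-0.02901j S between n2,n1
  Y(R4) = 0.002747+0.000j S between n2,n0
  I2: injects 0.00697 A into n1 (from n0)
  Y(C3) = 0.000+0.01164j S between n4,n2
  Y(R5) = 0.0008850+0.000j S between n2,n1
  Y(R6) = 0.01064+0.000j S between n2,n1
  V1: constraint V(n0)−V(n4) = 14.5
Assemble and solve the 5×5 MNA system:
  V(n1)=-14.34-0.6753j  V(n2)=-5.217-2.232j  V(n3)=-161.7+244.9j  V(n4)=-14.50+0.000j
  i(V1)=-12.94-8.286j

3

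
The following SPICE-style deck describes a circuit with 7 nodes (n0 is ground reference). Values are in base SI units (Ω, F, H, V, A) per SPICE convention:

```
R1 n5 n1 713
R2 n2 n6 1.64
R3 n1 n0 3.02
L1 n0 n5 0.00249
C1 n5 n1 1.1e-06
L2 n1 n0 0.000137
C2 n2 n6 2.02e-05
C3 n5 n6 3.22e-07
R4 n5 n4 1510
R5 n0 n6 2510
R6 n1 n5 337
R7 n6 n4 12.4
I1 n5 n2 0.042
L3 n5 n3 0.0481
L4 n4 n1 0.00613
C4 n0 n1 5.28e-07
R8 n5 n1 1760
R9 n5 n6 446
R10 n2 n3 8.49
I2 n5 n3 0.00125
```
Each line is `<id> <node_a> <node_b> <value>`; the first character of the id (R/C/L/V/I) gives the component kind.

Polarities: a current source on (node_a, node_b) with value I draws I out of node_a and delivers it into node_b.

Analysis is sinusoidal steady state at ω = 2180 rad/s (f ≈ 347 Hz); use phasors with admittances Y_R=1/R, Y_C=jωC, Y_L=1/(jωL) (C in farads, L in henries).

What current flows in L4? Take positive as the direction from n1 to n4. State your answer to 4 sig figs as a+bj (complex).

Apply KCL at each of the 6 non-ground nodes and solve the resulting linear system.
Node n1: branches {R1, R3, C1, L2, R6, L4, C4, R8} → V_1 = 0.0009017+0.01069j
Node n2: branches {R2, C2, I1, R10} → V_2 = 0.4806+0.5130j
Node n3: branches {L3, R10, I2} → V_3 = 0.4309+0.5475j
Node n4: branches {R4, R7, L4} → V_4 = -0.01965+0.4859j
Node n5: branches {R1, L1, C1, C3, R4, R6, I1, L3, R8, R9, I2} → V_5 = 0.003932-0.1967j
Node n6: branches {R2, C2, C3, R5, R7, R9} → V_6 = 0.4211+0.5106j

-0.03556-0.001538j A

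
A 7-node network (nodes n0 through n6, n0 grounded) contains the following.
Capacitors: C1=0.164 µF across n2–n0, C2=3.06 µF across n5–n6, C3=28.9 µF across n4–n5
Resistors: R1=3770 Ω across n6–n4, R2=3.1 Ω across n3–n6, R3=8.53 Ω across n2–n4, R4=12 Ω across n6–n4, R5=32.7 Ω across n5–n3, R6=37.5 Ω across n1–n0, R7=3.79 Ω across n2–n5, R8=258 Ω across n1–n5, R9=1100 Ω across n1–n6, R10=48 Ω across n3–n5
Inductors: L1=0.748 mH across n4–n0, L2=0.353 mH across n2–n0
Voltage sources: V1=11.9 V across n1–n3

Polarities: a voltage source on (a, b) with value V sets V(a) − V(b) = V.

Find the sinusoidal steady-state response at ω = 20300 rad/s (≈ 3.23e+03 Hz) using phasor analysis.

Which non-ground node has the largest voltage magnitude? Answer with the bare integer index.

1

MNA unknowns: 6 node voltages V₁..V_6 plus 1 source current (V1)
C1: Y=0.000+0.003329j on G[2,0]
R1: Y=0.0002653+0.000j on G[6,4]
R2: Y=0.3226+0.000j on G[3,6]
C2: Y=0.000+0.06212j on G[5,6]
R3: Y=0.1172+0.000j on G[2,4]
R4: Y=0.08333+0.000j on G[6,4]
L1: Y=0.000-0.06586j on G[4,0]
L2: Y=0.000-0.1395j on G[2,0]
R5: Y=0.03058+0.000j on G[5,3]
R6: Y=0.02667+0.000j on G[1,0]
R7: Y=0.2639+0.000j on G[2,5]
R8: Y=0.003876+0.000j on G[1,5]
R9: Y=0.0009091+0.000j on G[1,6]
C3: Y=0.000+0.5867j on G[4,5]
R10: Y=0.02083+0.000j on G[3,5]
V1: row V1−V3=11.9, i_V1 at 1,3
solve → V1=9.403-0.5323j, V2=0.05570-1.236j, V3=-2.497-0.5323j, V4=-0.3307-1.251j, V5=-0.4106-1.258j, V6=-1.903-0.4522j
aux → i_V1=-0.2990+0.01146j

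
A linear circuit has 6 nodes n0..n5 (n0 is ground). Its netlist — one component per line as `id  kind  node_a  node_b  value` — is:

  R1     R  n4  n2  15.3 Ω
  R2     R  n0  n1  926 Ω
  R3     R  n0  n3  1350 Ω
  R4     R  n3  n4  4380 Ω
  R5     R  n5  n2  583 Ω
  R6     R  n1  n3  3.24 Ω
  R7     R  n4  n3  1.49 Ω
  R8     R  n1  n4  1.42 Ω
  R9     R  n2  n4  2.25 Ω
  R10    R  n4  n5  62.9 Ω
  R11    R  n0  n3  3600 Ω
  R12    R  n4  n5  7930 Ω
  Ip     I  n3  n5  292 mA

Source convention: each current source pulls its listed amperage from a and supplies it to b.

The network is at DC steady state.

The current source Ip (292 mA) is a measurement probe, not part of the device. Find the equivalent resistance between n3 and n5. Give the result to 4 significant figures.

R_eq = 57.52 Ω

Apply KCL at each of the 5 non-ground nodes and solve the resulting linear system.
Node n1: branches {R2, R6, R8} → V_1 = 0.1111
Node n2: branches {R1, R5, R9} → V_2 = 0.2669
Node n3: branches {R3, R4, R6, R7, R11, Ip} → V_3 = -0.1178
Node n4: branches {R1, R4, R7, R8, R9, R10, R12} → V_4 = 0.2117
Node n5: branches {R5, R10, R12, Ip} → V_5 = 16.68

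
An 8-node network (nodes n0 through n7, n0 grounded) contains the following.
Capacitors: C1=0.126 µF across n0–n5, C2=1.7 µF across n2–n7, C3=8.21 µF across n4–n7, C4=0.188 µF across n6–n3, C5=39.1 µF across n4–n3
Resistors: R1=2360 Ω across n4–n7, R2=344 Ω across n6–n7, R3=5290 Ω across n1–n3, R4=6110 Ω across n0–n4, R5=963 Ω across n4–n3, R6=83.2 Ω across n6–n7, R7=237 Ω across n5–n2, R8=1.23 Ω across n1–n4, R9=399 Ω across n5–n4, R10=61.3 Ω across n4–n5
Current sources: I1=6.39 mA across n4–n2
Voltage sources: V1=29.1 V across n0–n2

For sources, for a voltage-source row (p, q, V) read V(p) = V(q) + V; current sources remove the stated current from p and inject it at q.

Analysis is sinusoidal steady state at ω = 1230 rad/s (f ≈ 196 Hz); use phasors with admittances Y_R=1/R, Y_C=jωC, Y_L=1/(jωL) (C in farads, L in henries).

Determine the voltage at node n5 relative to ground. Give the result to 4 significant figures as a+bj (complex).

-29.04+1.001j V

MNA unknowns: 7 node voltages V₁..V_7 plus 1 source current (V1)
C1: Y=0.000+0.0001550j on G[0,5]
R1: Y=0.0004237+0.000j on G[4,7]
R2: Y=0.002907+0.000j on G[6,7]
R3: Y=0.0001890+0.000j on G[1,3]
R4: Y=0.0001637+0.000j on G[0,4]
R5: Y=0.001038+0.000j on G[4,3]
R6: Y=0.01202+0.000j on G[6,7]
C2: Y=0.000+0.002091j on G[2,7]
R7: Y=0.004219+0.000j on G[5,2]
R8: Y=0.8130+0.000j on G[1,4]
I1: z[4]−=0.00639, z[2]+=0.00639
R9: Y=0.002506+0.000j on G[5,4]
C3: Y=0.000+0.01010j on G[4,7]
C4: Y=0.000+0.0002312j on G[6,3]
R10: Y=0.01631+0.000j on G[4,5]
C5: Y=0.000+0.04809j on G[4,3]
V1: row V0−V2=29.1, i_V1 at 0,2
solve → V1=-29.04+0.9865j, V2=-29.10+0.000j, V3=-29.04+0.9857j, V4=-29.04+0.9865j, V5=-29.04+1.001j, V6=-29.05+0.8204j, V7=-29.04+0.8203j
aux → i_V1=-0.004908-0.004340j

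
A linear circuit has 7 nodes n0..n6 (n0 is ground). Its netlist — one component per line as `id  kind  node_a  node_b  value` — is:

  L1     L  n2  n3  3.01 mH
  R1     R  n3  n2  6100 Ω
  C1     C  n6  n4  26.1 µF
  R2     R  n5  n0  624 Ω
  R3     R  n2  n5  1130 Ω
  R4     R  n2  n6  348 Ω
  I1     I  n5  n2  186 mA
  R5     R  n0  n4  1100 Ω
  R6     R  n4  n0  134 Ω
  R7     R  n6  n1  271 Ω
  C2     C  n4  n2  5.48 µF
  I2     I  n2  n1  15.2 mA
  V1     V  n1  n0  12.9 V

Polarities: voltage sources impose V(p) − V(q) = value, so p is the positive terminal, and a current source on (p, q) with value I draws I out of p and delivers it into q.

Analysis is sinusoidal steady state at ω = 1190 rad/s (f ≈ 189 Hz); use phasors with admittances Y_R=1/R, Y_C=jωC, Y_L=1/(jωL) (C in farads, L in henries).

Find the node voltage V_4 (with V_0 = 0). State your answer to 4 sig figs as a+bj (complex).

MNA unknowns: 6 node voltages V₁..V_6 plus 1 source current (V1)
L1: Y=0.000-0.2792j on G[2,3]
R1: Y=0.0001639+0.000j on G[3,2]
C1: Y=0.000+0.03106j on G[6,4]
R2: Y=0.001603+0.000j on G[5,0]
R3: Y=0.0008850+0.000j on G[2,5]
R4: Y=0.002874+0.000j on G[2,6]
I1: z[5]−=0.186, z[2]+=0.186
R5: Y=0.0009091+0.000j on G[0,4]
R6: Y=0.007463+0.000j on G[4,0]
R7: Y=0.003690+0.000j on G[6,1]
C2: Y=0.000+0.006521j on G[4,2]
I2: z[2]−=0.0152, z[1]+=0.0152
V1: row V1−V0=12.9, i_V1 at 1,0
solve → V1=12.90+0.000j, V2=17.75-10.79j, V3=17.75-10.79j, V4=12.08+0.7641j, V5=-68.46-3.840j, V6=11.10-0.06578j
aux → i_V1=0.008551-0.0002427j

12.08+0.7641j V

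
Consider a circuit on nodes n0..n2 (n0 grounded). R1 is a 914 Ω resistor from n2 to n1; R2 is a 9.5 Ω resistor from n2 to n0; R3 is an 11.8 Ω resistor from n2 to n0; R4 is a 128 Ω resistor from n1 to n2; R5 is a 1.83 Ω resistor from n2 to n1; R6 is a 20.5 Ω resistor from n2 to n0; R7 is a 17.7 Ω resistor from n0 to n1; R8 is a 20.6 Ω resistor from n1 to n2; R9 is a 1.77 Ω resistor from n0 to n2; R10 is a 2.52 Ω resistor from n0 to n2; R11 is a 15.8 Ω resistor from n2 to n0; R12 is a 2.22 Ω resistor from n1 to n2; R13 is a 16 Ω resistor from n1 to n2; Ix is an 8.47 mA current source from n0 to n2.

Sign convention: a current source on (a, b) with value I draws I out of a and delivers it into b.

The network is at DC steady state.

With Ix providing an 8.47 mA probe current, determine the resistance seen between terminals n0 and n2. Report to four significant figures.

MNA unknowns: 2 node voltages V₁..V_2
R1: Y=0.001094 on G[2,1]
R2: Y=0.1053 on G[2,0]
R3: Y=0.08475 on G[2,0]
R4: Y=0.007812 on G[1,2]
R5: Y=0.5464 on G[2,1]
R6: Y=0.04878 on G[2,0]
R7: Y=0.05650 on G[0,1]
R8: Y=0.04854 on G[1,2]
R9: Y=0.5650 on G[0,2]
R10: Y=0.3968 on G[0,2]
R11: Y=0.06329 on G[2,0]
R12: Y=0.4505 on G[1,2]
R13: Y=0.06250 on G[1,2]
Ix: z[0]−=0.00847, z[2]+=0.00847
solve → V1=0.006119, V2=0.006428

R_eq = 0.7589 Ω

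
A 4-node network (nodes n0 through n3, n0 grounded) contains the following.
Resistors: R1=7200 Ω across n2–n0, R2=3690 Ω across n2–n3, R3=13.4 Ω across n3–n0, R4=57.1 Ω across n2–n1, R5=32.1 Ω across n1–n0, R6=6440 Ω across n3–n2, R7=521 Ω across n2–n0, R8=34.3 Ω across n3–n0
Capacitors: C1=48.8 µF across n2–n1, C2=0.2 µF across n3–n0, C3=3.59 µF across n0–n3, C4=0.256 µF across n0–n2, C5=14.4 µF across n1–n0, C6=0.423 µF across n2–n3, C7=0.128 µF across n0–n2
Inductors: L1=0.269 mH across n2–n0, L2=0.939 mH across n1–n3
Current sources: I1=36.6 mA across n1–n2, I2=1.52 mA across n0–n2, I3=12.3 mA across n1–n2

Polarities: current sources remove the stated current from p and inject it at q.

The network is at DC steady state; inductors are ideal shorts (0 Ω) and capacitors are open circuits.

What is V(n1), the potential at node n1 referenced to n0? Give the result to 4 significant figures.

MNA unknowns: 3 node voltages V₁..V_3 plus 2 source currents (L1, L2)
R1: Y=0.0001389 on G[2,0]
C1: Y=0.000 on G[2,1]
L1: row V2−V0=0, i_L1 at 2,0
I1: z[1]−=0.0366, z[2]+=0.0366
R2: Y=0.0002710 on G[2,3]
C2: Y=0.000 on G[3,0]
I2: z[0]−=0.00152, z[2]+=0.00152
L2: row V1−V3=0, i_L2 at 1,3
C3: Y=0.000 on G[0,3]
C4: Y=0.000 on G[0,2]
C5: Y=0.000 on G[1,0]
R3: Y=0.07463 on G[3,0]
R4: Y=0.01751 on G[2,1]
R5: Y=0.03115 on G[1,0]
R6: Y=0.0001553 on G[3,2]
C6: Y=0.000 on G[2,3]
C7: Y=0.000 on G[0,2]
R7: Y=0.001919 on G[2,0]
R8: Y=0.02915 on G[3,0]
I3: z[1]−=0.0123, z[2]+=0.0123
solve → V1=-0.3199, V2=0.000, V3=-0.3199
aux → i_L1=0.04468, i_L2=-0.03333

-0.3199 V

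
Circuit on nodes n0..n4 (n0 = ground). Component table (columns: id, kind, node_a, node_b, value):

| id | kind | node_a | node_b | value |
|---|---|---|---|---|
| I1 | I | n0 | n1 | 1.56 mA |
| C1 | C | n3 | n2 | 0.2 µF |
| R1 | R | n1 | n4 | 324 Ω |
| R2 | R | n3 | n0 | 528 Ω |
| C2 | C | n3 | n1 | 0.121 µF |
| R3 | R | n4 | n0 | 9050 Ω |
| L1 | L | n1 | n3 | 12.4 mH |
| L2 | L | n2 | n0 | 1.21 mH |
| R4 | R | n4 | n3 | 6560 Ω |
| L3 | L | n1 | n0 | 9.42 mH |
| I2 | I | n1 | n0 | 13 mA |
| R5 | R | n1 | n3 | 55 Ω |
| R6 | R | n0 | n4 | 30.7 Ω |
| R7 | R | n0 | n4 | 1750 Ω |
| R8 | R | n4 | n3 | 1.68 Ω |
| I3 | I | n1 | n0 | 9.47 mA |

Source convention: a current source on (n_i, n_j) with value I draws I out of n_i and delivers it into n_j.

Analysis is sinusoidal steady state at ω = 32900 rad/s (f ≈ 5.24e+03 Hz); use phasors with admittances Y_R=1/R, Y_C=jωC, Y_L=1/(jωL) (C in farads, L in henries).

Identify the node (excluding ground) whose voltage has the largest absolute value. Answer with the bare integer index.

1

Apply KCL at each of the 4 non-ground nodes and solve the resulting linear system.
Node n1: branches {I1, R1, C2, L1, L3, I2, R5, I3} → V_1 = -1.571-0.1588j
Node n2: branches {C1, L2} → V_2 = 0.2141-0.003596j
Node n3: branches {C1, R2, C2, L1, R4, R5, R8} → V_3 = -0.6033+0.01013j
Node n4: branches {R1, R3, R4, R6, R7, R8} → V_4 = -0.5763+0.008774j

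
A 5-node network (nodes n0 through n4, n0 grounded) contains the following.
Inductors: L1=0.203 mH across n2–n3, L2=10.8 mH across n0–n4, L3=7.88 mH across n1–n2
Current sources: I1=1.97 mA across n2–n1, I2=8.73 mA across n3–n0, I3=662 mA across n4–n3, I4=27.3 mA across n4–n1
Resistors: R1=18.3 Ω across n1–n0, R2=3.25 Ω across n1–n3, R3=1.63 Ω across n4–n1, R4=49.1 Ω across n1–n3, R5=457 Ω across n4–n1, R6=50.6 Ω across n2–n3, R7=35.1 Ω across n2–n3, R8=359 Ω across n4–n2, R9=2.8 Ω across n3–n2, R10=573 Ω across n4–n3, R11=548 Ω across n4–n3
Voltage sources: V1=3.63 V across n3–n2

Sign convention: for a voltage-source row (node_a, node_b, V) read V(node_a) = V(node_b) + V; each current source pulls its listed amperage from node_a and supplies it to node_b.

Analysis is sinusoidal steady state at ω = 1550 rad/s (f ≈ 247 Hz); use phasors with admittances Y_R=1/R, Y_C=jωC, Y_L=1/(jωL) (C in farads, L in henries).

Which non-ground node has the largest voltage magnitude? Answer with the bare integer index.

Apply KCL at each of the 4 non-ground nodes and solve the resulting linear system.
Node n1: branches {I1, R1, R2, R3, R4, R5, L3, I4} → V_1 = 0.5222-0.5698j
Node n2: branches {L1, I1, R6, R7, R8, R9, L3, V1} → V_2 = -1.055-0.9570j
Node n3: branches {L1, R2, I2, R4, R6, R7, R9, I3, R10, R11, V1} → V_3 = 2.575-0.9570j
Node n4: branches {R3, R5, R8, L2, I3, R10, R11, I4} → V_4 = -0.5213-0.6239j
Source currents: i(V1)=-1.503+11.66j

3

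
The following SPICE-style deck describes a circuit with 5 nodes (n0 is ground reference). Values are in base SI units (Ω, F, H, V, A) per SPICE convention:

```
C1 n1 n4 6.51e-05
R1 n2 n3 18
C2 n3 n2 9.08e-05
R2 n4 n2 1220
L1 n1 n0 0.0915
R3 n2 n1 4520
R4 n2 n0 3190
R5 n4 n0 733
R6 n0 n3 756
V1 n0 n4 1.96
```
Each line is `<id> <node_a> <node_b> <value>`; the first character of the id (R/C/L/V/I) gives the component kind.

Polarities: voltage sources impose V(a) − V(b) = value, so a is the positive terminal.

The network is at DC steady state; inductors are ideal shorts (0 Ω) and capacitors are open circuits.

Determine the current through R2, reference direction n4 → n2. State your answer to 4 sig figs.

MNA unknowns: 4 node voltages V₁..V_4 plus 2 source currents (L1, V1)
C1: Y=0.000 on G[1,4]
R1: Y=0.05556 on G[2,3]
C2: Y=0.000 on G[3,2]
R2: Y=0.0008197 on G[4,2]
L1: row V1−V0=0, i_L1 at 1,0
R3: Y=0.0002212 on G[2,1]
R4: Y=0.0003135 on G[2,0]
R5: Y=0.001364 on G[4,0]
R6: Y=0.001323 on G[0,3]
V1: row V0−V4=1.96, i_V1 at 0,4
solve → V1=0.000, V2=-0.6071, V3=-0.5930, V4=-1.960
aux → i_L1=-0.0001343, i_V1=-0.003783

-0.001109 A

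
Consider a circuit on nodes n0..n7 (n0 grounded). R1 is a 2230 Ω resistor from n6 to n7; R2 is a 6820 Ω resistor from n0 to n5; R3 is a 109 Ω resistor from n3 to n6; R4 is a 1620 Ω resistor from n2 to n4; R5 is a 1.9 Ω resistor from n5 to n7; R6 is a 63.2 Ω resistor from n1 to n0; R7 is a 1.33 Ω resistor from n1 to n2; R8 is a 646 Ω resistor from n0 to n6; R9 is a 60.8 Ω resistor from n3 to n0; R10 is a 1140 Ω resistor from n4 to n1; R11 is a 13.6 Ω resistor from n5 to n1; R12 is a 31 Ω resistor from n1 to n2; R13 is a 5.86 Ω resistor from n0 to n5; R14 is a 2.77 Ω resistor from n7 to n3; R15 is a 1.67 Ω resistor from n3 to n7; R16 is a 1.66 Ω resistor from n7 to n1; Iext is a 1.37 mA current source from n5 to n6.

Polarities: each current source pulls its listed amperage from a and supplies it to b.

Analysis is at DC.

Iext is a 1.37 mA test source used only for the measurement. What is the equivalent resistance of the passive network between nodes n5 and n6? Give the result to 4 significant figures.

R_eq = 91.55 Ω

Apply KCL at each of the 7 non-ground nodes and solve the resulting linear system.
Node n1: branches {R6, R7, R10, R11, R12, R16} → V_1 = 0.0003850
Node n2: branches {R4, R7, R12} → V_2 = 0.0003850
Node n3: branches {R3, R9, R14, R15} → V_3 = 0.001744
Node n4: branches {R4, R10} → V_4 = 0.0003850
Node n5: branches {R2, R5, R11, R13, Iext} → V_5 = -0.001328
Node n6: branches {R1, R3, R8, Iext} → V_6 = 0.1241
Node n7: branches {R1, R5, R14, R15, R16} → V_7 = 0.0006042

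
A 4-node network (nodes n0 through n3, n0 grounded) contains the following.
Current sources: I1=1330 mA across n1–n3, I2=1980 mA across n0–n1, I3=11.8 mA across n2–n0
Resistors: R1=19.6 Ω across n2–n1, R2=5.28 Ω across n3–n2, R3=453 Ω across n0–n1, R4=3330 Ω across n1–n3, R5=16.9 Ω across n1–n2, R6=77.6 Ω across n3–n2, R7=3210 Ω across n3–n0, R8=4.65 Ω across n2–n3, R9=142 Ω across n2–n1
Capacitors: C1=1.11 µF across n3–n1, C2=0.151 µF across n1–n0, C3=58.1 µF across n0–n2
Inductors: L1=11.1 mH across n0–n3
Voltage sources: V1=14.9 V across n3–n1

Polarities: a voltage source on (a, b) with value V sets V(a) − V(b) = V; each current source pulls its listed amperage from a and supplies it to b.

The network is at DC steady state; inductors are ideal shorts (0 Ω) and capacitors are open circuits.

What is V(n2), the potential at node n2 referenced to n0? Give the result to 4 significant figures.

-3.290 V

Element admittances at DC:
  I1: injects 1.33 A into n3 (from n1)
  Y(R1) = 0.05102 S between n2,n1
  I2: injects 1.98 A into n1 (from n0)
  Y(C1) = 0.000 S between n3,n1
  L1: short n0↔n3 (DC inductor)
  Y(R2) = 0.1894 S between n3,n2
  Y(R3) = 0.002208 S between n0,n1
  Y(R4) = 0.0003003 S between n1,n3
  Y(R5) = 0.05917 S between n1,n2
  Y(C2) = 0.000 S between n1,n0
  Y(R6) = 0.01289 S between n3,n2
  Y(R7) = 0.0003115 S between n3,n0
  Y(R8) = 0.2151 S between n2,n3
  Y(C3) = 0.000 S between n0,n2
  Y(R9) = 0.007042 S between n2,n1
  I3: injects 0.0118 A into n0 (from n2)
  V1: constraint V(n3)−V(n1) = 14.9
Assemble and solve the 5×5 MNA system:
  V(n1)=-14.90  V(n2)=-3.290  V(n3)=0.000
  i(L1)=-2.001  i(V1)=-2.048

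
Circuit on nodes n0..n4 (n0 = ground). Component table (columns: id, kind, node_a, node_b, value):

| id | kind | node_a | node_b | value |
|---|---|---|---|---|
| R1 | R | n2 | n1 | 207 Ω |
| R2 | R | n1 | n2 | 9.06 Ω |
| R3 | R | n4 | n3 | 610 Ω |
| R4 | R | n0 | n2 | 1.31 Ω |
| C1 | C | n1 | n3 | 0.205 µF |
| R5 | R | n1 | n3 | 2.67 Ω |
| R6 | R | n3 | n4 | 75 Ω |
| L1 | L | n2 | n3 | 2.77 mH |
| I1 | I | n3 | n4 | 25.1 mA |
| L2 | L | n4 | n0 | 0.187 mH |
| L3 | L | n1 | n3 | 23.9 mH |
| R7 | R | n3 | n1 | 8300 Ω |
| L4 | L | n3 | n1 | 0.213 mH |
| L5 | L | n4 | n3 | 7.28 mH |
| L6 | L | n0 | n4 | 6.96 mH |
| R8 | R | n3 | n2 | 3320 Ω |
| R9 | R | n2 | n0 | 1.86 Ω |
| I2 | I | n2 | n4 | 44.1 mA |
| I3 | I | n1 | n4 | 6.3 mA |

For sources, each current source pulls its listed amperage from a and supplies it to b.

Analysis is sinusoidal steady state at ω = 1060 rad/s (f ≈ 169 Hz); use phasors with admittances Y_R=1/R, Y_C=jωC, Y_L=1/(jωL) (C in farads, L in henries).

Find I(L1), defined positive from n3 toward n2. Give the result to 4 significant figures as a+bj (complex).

-0.02014+0.001289j A

Element admittances at ω=1060 rad/s:
  Y(R1) = 0.004831+0.000j S between n2,n1
  Y(R2) = 0.1104+0.000j S between n1,n2
  Y(R3) = 0.001639+0.000j S between n4,n3
  Y(R4) = 0.7634+0.000j S between n0,n2
  Y(C1) = 0.000+0.0002173j S between n1,n3
  Y(R5) = 0.3745+0.000j S between n1,n3
  Y(R6) = 0.01333+0.000j S between n3,n4
  Y(L1) = 0.000-0.3406j S between n2,n3
  I1: injects 0.0251 A into n4 (from n3)
  Y(L2) = 0.000-5.045j S between n4,n0
  Y(L3) = 0.000-0.03947j S between n1,n3
  Y(R7) = 0.0001205+0.000j S between n3,n1
  Y(L4) = 0.000-4.429j S between n3,n1
  Y(L5) = 0.000-0.1296j S between n4,n3
  Y(L6) = 0.000-0.1355j S between n0,n4
  Y(R8) = 0.0003012+0.000j S between n3,n2
  Y(R9) = 0.5376+0.000j S between n2,n0
  I2: injects 0.0441 A into n4 (from n2)
  I3: injects 0.0063 A into n4 (from n1)
Assemble and solve the 4×4 MNA system:
  V(n1)=-0.05529-0.06462j  V(n2)=-0.04986-0.004359j  V(n3)=-0.05364-0.06349j  V(n4)=-0.001095+0.01252j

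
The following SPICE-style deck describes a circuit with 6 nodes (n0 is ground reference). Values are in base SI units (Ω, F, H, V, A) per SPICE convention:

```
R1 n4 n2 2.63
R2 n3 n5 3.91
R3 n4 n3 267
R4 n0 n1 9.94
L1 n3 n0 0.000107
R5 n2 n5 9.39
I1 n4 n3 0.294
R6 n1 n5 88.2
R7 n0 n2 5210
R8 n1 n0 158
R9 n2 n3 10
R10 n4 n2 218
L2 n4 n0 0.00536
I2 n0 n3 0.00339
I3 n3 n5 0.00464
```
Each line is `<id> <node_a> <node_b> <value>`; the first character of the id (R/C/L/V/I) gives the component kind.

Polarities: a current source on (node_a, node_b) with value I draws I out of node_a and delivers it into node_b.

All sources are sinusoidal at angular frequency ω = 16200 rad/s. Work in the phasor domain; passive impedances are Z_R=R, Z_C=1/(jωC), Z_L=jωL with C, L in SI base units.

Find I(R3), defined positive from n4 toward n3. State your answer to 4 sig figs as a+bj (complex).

-0.008744-0.0007935j A

Apply KCL at each of the 5 non-ground nodes and solve the resulting linear system.
Node n1: branches {R4, R6, R8} → V_1 = -0.03842-0.002363j
Node n2: branches {R1, R5, R7, R9, R10} → V_2 = -1.554-0.1280j
Node n3: branches {R2, R3, L1, I1, R9, I2, I3} → V_3 = 0.04522+0.01740j
Node n4: branches {R1, R3, I1, R10, L2} → V_4 = -2.289-0.1945j
Node n5: branches {R2, R5, R6, I3} → V_5 = -0.4007-0.02465j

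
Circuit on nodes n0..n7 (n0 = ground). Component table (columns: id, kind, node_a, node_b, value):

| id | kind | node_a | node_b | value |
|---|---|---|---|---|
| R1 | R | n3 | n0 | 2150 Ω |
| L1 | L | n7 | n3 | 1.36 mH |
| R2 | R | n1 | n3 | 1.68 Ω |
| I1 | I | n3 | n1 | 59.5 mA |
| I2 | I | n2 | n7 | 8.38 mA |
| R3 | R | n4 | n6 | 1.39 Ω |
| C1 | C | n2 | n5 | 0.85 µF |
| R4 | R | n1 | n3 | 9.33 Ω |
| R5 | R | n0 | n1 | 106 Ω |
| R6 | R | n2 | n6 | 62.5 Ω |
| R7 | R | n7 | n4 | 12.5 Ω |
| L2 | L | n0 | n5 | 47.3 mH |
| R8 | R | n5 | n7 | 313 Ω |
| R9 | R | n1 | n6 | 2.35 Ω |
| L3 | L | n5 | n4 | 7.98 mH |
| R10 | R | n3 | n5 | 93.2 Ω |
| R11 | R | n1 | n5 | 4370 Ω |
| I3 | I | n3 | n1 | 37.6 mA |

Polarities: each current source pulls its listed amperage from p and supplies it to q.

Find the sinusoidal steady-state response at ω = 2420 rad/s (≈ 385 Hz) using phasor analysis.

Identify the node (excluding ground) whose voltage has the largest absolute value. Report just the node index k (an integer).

Apply KCL at each of the 7 non-ground nodes and solve the resulting linear system.
Node n1: branches {R2, I1, R4, R5, R9, R11, I3} → V_1 = 0.02227-0.004379j
Node n2: branches {I2, C1, R6} → V_2 = -0.5245+0.06904j
Node n3: branches {R1, L1, R2, I1, R4, R10, I3} → V_3 = -0.09486-0.008467j
Node n4: branches {R3, R7, L3} → V_4 = -0.02098+0.004732j
Node n5: branches {C1, L2, R8, L3, R10, R11} → V_5 = -0.005180-0.01899j
Node n6: branches {R3, R6, R9} → V_6 = -0.01207+0.002279j
Node n7: branches {L1, I2, R7, R8} → V_7 = -0.08577+0.03702j

2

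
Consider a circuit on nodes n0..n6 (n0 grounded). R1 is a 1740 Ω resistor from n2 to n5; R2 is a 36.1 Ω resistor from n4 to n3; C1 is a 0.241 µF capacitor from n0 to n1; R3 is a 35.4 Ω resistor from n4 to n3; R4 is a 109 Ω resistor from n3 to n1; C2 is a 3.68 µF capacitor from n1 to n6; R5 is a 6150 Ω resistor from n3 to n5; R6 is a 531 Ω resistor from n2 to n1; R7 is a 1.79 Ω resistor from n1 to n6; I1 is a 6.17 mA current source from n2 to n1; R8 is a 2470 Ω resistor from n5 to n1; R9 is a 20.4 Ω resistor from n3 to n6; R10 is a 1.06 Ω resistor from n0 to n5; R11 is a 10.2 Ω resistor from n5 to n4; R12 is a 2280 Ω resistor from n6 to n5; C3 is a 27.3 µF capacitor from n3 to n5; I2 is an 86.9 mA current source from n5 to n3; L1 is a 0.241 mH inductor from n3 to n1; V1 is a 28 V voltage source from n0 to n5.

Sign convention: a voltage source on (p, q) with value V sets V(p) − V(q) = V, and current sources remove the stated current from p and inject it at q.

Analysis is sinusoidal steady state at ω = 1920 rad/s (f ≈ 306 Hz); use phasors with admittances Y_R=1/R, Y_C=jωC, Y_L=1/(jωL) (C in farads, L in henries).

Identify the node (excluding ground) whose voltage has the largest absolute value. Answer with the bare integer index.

2

MNA unknowns: 6 node voltages V₁..V_6 plus 1 source current (V1)
R1: Y=0.0005747+0.000j on G[2,5]
R2: Y=0.02770+0.000j on G[4,3]
C1: Y=0.000+0.0004627j on G[0,1]
R3: Y=0.02825+0.000j on G[4,3]
R4: Y=0.009174+0.000j on G[3,1]
C2: Y=0.000+0.007066j on G[1,6]
R5: Y=0.0001626+0.000j on G[3,5]
R6: Y=0.001883+0.000j on G[2,1]
R7: Y=0.5587+0.000j on G[1,6]
I1: z[2]−=0.00617, z[1]+=0.00617
R8: Y=0.0004049+0.000j on G[5,1]
R9: Y=0.04902+0.000j on G[3,6]
R10: Y=0.9434+0.000j on G[0,5]
R11: Y=0.09804+0.000j on G[5,4]
R12: Y=0.0004386+0.000j on G[6,5]
C3: Y=0.000+0.05242j on G[3,5]
I2: z[5]−=0.0869, z[3]+=0.0869
L1: Y=0.000-2.161j on G[3,1]
V1: row V0−V5=28, i_V1 at 0,5
solve → V1=-27.06-1.005j, V2=-29.79-0.7701j, V3=-27.05-1.005j, V4=-27.65-0.3652j, V5=-28.00+0.000j, V6=-27.06-1.004j
aux → i_V1=-26.41-0.01252j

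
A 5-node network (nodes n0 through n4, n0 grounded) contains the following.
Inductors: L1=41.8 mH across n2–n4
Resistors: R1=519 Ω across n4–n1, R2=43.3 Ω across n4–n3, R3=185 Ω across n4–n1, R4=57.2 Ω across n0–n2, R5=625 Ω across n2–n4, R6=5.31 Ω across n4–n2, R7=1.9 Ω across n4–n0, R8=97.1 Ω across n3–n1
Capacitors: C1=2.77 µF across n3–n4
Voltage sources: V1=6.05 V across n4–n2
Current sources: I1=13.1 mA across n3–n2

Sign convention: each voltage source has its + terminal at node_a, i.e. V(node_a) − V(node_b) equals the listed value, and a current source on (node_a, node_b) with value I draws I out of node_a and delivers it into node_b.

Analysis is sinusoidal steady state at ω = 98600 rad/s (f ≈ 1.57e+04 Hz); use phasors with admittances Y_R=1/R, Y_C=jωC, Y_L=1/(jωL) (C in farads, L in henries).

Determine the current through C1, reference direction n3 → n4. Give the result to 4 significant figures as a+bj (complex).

Apply KCL at each of the 4 non-ground nodes and solve the resulting linear system.
Node n1: branches {R1, R3, R8} → V_1 = 0.1917+0.02774j
Node n2: branches {L1, R4, R5, R6, V1, I1} → V_2 = -5.855+0.000j
Node n3: branches {C1, R2, R8, I1} → V_3 = 0.1897+0.04749j
Node n4: branches {L1, R1, C1, R2, R3, R5, R6, R7, V1} → V_4 = 0.1945+0.000j
Source currents: i(V1)=-1.265+0.001468j

-0.01297-0.001300j A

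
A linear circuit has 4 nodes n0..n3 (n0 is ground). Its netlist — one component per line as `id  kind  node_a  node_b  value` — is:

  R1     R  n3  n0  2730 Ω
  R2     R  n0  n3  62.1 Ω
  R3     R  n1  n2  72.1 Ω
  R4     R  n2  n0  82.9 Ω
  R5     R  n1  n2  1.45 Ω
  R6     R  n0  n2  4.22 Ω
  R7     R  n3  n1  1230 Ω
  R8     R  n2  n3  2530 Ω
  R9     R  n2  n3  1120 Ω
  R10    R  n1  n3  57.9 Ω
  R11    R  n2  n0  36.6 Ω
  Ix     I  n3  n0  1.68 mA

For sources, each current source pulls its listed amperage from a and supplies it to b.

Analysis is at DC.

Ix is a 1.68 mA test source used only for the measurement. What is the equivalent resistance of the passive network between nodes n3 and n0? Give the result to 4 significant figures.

R_eq = 29.26 Ω

Apply KCL at each of the 3 non-ground nodes and solve the resulting linear system.
Node n1: branches {R3, R5, R7, R10} → V_1 = -0.004303
Node n2: branches {R3, R4, R5, R6, R8, R9, R11} → V_2 = -0.003150
Node n3: branches {R1, R2, R7, R8, R9, R10, Ix} → V_3 = -0.04916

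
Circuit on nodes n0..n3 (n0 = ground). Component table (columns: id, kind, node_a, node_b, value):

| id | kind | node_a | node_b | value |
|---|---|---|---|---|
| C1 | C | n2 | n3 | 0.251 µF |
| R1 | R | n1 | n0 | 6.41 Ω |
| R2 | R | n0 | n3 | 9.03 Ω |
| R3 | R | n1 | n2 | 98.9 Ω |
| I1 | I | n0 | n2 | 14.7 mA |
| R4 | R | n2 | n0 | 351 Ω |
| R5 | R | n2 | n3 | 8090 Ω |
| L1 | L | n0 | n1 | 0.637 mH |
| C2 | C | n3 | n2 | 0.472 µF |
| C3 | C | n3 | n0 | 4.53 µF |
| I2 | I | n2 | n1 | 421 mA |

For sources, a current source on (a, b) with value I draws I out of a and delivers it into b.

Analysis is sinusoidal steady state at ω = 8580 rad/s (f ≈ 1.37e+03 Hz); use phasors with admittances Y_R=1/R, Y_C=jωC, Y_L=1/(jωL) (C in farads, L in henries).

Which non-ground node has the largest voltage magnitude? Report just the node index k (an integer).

Element admittances at ω=8580 rad/s:
  Y(C1) = 0.000+0.002154j S between n2,n3
  Y(R1) = 0.1560+0.000j S between n1,n0
  Y(R2) = 0.1107+0.000j S between n0,n3
  Y(R3) = 0.01011+0.000j S between n1,n2
  I1: injects 0.0147 A into n2 (from n0)
  Y(R4) = 0.002849+0.000j S between n2,n0
  Y(R5) = 0.0001236+0.000j S between n2,n3
  Y(L1) = 0.000-0.1830j S between n0,n1
  Y(C2) = 0.000+0.004050j S between n3,n2
  Y(C3) = 0.000+0.03887j S between n3,n0
  I2: injects 0.421 A into n1 (from n2)
Assemble and solve the 3×3 MNA system:
  V(n1)=0.09943+0.8354j  V(n2)=-24.89+11.93j  V(n3)=-1.078-0.9411j

2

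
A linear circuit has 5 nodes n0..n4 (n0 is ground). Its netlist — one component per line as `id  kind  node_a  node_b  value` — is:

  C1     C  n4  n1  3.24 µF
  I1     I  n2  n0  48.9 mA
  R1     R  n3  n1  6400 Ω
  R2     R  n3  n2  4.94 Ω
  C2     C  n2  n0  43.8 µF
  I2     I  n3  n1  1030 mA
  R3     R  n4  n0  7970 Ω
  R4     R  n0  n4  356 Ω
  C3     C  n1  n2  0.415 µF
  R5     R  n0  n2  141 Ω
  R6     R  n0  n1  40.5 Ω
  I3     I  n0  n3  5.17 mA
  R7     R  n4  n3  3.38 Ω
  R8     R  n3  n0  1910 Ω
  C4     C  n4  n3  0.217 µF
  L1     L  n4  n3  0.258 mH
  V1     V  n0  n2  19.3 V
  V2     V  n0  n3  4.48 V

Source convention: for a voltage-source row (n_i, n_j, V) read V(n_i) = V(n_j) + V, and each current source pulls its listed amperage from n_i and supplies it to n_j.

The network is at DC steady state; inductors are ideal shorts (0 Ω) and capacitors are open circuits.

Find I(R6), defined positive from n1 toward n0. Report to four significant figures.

Element admittances at DC:
  Y(C1) = 0.000 S between n4,n1
  I1: injects 0.0489 A into n0 (from n2)
  Y(R1) = 0.0001563 S between n3,n1
  Y(R2) = 0.2024 S between n3,n2
  Y(C2) = 0.000 S between n2,n0
  I2: injects 1.03 A into n1 (from n3)
  Y(R3) = 0.0001255 S between n4,n0
  Y(R4) = 0.002809 S between n0,n4
  Y(C3) = 0.000 S between n1,n2
  Y(R5) = 0.007092 S between n0,n2
  Y(R6) = 0.02469 S between n0,n1
  I3: injects 0.00517 A into n3 (from n0)
  Y(R7) = 0.2959 S between n4,n3
  Y(R8) = 0.0005236 S between n3,n0
  Y(C4) = 0.000 S between n4,n3
  L1: short n4↔n3 (DC inductor)
  V1: constraint V(n0)−V(n2) = 19.3
  V2: constraint V(n0)−V(n3) = 4.48
Assemble and solve the 7×7 MNA system:
  V(n1)=41.42  V(n2)=-19.30  V(n3)=-4.480  V(n4)=-4.480
  i(L1)=0.01315  i(V1)=-3.088  i(V2)=4.002

1.023 A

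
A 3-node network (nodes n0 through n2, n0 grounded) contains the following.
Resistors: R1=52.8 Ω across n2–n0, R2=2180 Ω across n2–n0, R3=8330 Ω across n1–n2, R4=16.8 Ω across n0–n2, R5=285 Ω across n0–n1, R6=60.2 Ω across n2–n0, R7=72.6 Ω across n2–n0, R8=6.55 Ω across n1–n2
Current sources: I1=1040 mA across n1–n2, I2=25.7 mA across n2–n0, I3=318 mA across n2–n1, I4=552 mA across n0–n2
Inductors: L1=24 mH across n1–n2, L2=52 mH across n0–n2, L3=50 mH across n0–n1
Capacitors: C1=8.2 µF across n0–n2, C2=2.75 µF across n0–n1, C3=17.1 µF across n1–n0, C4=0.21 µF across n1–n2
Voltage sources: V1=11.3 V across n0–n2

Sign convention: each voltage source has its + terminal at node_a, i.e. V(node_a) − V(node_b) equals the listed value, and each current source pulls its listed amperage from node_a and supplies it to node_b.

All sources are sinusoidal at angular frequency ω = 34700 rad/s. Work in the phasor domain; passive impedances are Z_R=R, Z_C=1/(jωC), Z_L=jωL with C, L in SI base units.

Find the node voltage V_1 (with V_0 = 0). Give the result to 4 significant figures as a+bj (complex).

-0.8499+3.335j V

Apply KCL at each of the 2 non-ground nodes and solve the resulting linear system.
Node n1: branches {I1, L1, R3, C2, R5, C3, C4, I3, L3, R8} → V_1 = -0.8499+3.335j
Node n2: branches {R1, R2, I1, I2, L1, C1, R3, R4, R6, R7, C4, I3, L2, I4, R8, V1} → V_2 = -11.30+0.000j
Source currents: i(V1)=-4.060-3.782j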